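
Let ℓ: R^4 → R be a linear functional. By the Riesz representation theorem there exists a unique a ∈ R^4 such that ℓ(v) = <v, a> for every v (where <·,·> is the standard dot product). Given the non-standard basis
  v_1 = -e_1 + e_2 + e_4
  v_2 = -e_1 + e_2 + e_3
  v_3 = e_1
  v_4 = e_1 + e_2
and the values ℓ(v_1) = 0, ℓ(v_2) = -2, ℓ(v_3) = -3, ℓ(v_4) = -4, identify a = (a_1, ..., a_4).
a = (-3, -1, -4, -2)

Write a = (a_1, ..., a_4) in the standard basis. For each basis vector v_i, ℓ(v_i) = <v_i, a> is a linear equation in the a_j's. Collect the n equations into a matrix system V a = ℓ, where row i of V is v_i (expressed in the standard basis). Since V is invertible (lower-triangular with 1s on the diagonal, up to permutation), solve by back-substitution:
  V =
[[-1, 1, 0, 1],
 [-1, 1, 1, 0],
 [1, 0, 0, 0],
 [1, 1, 0, 0]]
  V a = (0, -2, -3, -4)
Solving gives a = (-3, -1, -4, -2).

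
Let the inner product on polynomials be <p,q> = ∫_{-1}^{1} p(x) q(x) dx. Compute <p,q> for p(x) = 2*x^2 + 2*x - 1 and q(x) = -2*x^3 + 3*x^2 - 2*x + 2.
<p,q> = -26/5

Expand the product: p(x)·q(x) = -4*x^5 + 2*x^4 + 4*x^3 - 3*x^2 + 6*x - 2.
∫_{-1}^{1} of each monomial x^k gives [2/(k+1) if k even, 0 if k odd]. Integrating term-by-term (or equivalently evaluating the antiderivative F(x) = -2*x^6/3 + 2*x^5/5 + x^4 - x^3 + 3*x^2 - 2*x at the endpoints):
  F(1) − F(−1) = 11/15 − (89/15) = -26/5.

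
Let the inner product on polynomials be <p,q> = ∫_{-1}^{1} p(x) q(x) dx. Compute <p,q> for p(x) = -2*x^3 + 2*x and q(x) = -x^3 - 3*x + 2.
<p,q> = -64/35

Expand the product: p(x)·q(x) = 2*x^6 + 4*x^4 - 4*x^3 - 6*x^2 + 4*x.
∫_{-1}^{1} of each monomial x^k gives [2/(k+1) if k even, 0 if k odd]. Integrating term-by-term (or equivalently evaluating the antiderivative F(x) = 2*x^7/7 + 4*x^5/5 - x^4 - 2*x^3 + 2*x^2 at the endpoints):
  F(1) − F(−1) = 3/35 − (67/35) = -64/35.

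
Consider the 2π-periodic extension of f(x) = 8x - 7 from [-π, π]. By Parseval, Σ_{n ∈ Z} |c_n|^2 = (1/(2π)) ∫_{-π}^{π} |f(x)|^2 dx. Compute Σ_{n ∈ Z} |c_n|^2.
Σ |c_n|^2 = 64π^2/3 + 49

Expand and integrate term by term over [-π, π]:
  ∫ (8x)^2 dx = 64·(2π^3/3); ∫ 2·8·(-7)·x dx = 0 (odd integrand); ∫ (-7)^2 dx = 49·2π.
So (1/(2π)) ∫_{-π}^{π} (8x - 7)^2 dx = 64π^2/3 + 49 = 64π^2/3 + 49.
Parseval ⇒ Σ |c_n|^2 = 64π^2/3 + 49.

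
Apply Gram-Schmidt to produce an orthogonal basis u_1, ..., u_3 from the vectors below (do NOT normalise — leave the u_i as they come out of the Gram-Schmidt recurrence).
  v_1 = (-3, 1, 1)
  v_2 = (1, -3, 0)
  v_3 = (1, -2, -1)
Orthogonal basis:
  u_1 = (-3, 1, 1)
  u_2 = (-7/11, -27/11, 6/11)
  u_3 = (-21/74, -7/74, -28/37)

Apply the Gram-Schmidt recurrence
  u_1 = v_1
  u_i = v_i − Σ_{j<i} ((v_i · u_j) / (u_j · u_j)) · u_j.

Step by step this gives:
  u_1 = (-3, 1, 1)
  u_2 = (-7/11, -27/11, 6/11)
  u_3 = (-21/74, -7/74, -28/37)

Orthogonality check:
  u_2 · u_1 = 0 (should be 0)
  u_3 · u_1 = 0 (should be 0)
  u_3 · u_2 = 0 (should be 0)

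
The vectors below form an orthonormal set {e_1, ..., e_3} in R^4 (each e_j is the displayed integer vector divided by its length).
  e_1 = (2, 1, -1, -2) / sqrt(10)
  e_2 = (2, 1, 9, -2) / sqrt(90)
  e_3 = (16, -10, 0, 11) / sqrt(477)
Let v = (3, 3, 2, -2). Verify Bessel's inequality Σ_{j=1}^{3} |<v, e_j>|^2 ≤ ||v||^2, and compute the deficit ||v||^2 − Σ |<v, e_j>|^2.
Σ |<v, e_j>|^2 = 1209/53; ||v||^2 = 26; deficit = 169/53

Write each e_j = u_j / sqrt(<u_j, u_j>) where u_j is the displayed integer vector. Then <v, e_j> = <v, u_j> / sqrt(<u_j, u_j>), so |<v, e_j>|^2 = <v, u_j>^2 / <u_j, u_j>.
Coefficients: <v, e_1> = 11/sqrt(10), <v, e_2> = 31/sqrt(90), <v, e_3> = -4/sqrt(477).
Square and sum: Σ |<v, e_j>|^2 = 1209/53.
Compute ||v||^2 = v·v = 26.
Deficit = 26 − 1209/53 = 169/53 ≥ 0, confirming Bessel's inequality. (The deficit equals ||v − Σ <v,e_j> e_j||^2, the squared distance from v to span{e_j}.)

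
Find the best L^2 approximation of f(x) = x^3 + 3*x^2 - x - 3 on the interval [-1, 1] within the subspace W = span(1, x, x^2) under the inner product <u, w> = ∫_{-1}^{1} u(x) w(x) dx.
g(x) = 3*x^2 - 2*x/5 - 3

The best approximation g ∈ W is the orthogonal projection of f onto W. Writing g = a_0 + a_1 x + a_2 x^2, the coefficients solve the normal equations G · a = b where
  G_{ij} = <φ_i, φ_j> and b_i = <f, φ_i>, with φ_0 = 1, φ_1 = x, φ_2 = x^2.
G =
  [2, 0, 2/3]
  [0, 2/3, 0]
  [2/3, 0, 2/5],
b = (-4, -4/15, -4/5).
Solving gives a_0 = -3, a_1 = -2/5, a_2 = 3, so
  g(x) = 3*x^2 - 2*x/5 - 3.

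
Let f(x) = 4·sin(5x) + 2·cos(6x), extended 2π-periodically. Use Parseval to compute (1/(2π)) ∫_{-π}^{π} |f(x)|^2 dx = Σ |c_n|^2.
Σ |c_n|^2 = 10

Expand |f|^2 and use orthogonality of {sin(nx), cos(mx)} on [-π, π]:
  ∫_{-π}^{π} sin(nx)^2 dx = π, ∫ cos(mx)^2 dx = π, and cross terms integrate to 0.
So ∫_{-π}^{π} f(x)^2 dx = 4^2 · π + 2^2 · π = (16 + 4)π.
Divide by 2π: (16 + 4)/2 = 10.
By Parseval, this equals Σ |c_n|^2.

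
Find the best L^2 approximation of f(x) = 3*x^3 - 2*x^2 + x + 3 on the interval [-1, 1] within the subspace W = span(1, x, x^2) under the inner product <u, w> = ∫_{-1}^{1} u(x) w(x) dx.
g(x) = -2*x^2 + 14*x/5 + 3

The best approximation g ∈ W is the orthogonal projection of f onto W. Writing g = a_0 + a_1 x + a_2 x^2, the coefficients solve the normal equations G · a = b where
  G_{ij} = <φ_i, φ_j> and b_i = <f, φ_i>, with φ_0 = 1, φ_1 = x, φ_2 = x^2.
G =
  [2, 0, 2/3]
  [0, 2/3, 0]
  [2/3, 0, 2/5],
b = (14/3, 28/15, 6/5).
Solving gives a_0 = 3, a_1 = 14/5, a_2 = -2, so
  g(x) = -2*x^2 + 14*x/5 + 3.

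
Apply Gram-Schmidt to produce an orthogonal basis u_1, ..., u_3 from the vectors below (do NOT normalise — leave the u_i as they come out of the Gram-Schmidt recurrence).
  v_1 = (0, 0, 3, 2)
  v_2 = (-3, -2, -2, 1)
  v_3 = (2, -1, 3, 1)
Orthogonal basis:
  u_1 = (0, 0, 3, 2)
  u_2 = (-3, -2, -14/13, 21/13)
  u_3 = (217/218, -182/109, 11/109, -33/218)

Apply the Gram-Schmidt recurrence
  u_1 = v_1
  u_i = v_i − Σ_{j<i} ((v_i · u_j) / (u_j · u_j)) · u_j.

Step by step this gives:
  u_1 = (0, 0, 3, 2)
  u_2 = (-3, -2, -14/13, 21/13)
  u_3 = (217/218, -182/109, 11/109, -33/218)

Orthogonality check:
  u_2 · u_1 = 0 (should be 0)
  u_3 · u_1 = 0 (should be 0)
  u_3 · u_2 = 0 (should be 0)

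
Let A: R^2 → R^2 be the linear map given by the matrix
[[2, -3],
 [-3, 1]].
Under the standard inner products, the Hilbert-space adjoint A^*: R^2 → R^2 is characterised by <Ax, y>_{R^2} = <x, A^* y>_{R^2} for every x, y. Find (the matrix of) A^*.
A^* = A^T =
[[2, -3],
 [-3, 1]]

For real matrices with standard dot products, the defining identity <Ax, y> = <x, A^* y> gives (Ax)^T y = x^T (A^*) y, i.e. x^T A^T y = x^T (A^*) y. Since this holds for all x, y, we must have A^* = A^T. Therefore
A^* =
[[2, -3],
 [-3, 1]].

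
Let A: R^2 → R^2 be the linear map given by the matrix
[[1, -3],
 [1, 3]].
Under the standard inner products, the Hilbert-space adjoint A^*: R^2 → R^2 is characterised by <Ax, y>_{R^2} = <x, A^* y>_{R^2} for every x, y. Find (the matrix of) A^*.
A^* = A^T =
[[1, 1],
 [-3, 3]]

For real matrices with standard dot products, the defining identity <Ax, y> = <x, A^* y> gives (Ax)^T y = x^T (A^*) y, i.e. x^T A^T y = x^T (A^*) y. Since this holds for all x, y, we must have A^* = A^T. Therefore
A^* =
[[1, 1],
 [-3, 3]].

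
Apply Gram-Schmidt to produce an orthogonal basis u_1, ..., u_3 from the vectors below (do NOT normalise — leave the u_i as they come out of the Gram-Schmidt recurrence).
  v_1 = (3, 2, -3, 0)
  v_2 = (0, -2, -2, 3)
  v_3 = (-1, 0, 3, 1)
Orthogonal basis:
  u_1 = (3, 2, -3, 0)
  u_2 = (-3/11, -24/11, -19/11, 3)
  u_3 = (112/185, 156/185, 216/185, 248/185)

Apply the Gram-Schmidt recurrence
  u_1 = v_1
  u_i = v_i − Σ_{j<i} ((v_i · u_j) / (u_j · u_j)) · u_j.

Step by step this gives:
  u_1 = (3, 2, -3, 0)
  u_2 = (-3/11, -24/11, -19/11, 3)
  u_3 = (112/185, 156/185, 216/185, 248/185)

Orthogonality check:
  u_2 · u_1 = 0 (should be 0)
  u_3 · u_1 = 0 (should be 0)
  u_3 · u_2 = 0 (should be 0)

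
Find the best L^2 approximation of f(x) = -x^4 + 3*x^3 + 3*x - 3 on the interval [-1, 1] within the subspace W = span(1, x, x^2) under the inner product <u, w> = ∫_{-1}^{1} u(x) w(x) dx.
g(x) = -6*x^2/7 + 24*x/5 - 102/35

The best approximation g ∈ W is the orthogonal projection of f onto W. Writing g = a_0 + a_1 x + a_2 x^2, the coefficients solve the normal equations G · a = b where
  G_{ij} = <φ_i, φ_j> and b_i = <f, φ_i>, with φ_0 = 1, φ_1 = x, φ_2 = x^2.
G =
  [2, 0, 2/3]
  [0, 2/3, 0]
  [2/3, 0, 2/5],
b = (-32/5, 16/5, -16/7).
Solving gives a_0 = -102/35, a_1 = 24/5, a_2 = -6/7, so
  g(x) = -6*x^2/7 + 24*x/5 - 102/35.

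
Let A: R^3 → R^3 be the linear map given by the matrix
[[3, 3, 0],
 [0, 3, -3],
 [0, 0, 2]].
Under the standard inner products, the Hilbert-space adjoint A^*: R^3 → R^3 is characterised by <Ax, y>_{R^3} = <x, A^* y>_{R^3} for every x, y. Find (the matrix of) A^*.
A^* = A^T =
[[3, 0, 0],
 [3, 3, 0],
 [0, -3, 2]]

For real matrices with standard dot products, the defining identity <Ax, y> = <x, A^* y> gives (Ax)^T y = x^T (A^*) y, i.e. x^T A^T y = x^T (A^*) y. Since this holds for all x, y, we must have A^* = A^T. Therefore
A^* =
[[3, 0, 0],
 [3, 3, 0],
 [0, -3, 2]].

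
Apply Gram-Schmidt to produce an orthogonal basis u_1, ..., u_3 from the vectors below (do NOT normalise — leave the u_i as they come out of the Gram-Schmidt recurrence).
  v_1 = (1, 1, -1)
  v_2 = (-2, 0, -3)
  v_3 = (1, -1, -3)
Orthogonal basis:
  u_1 = (1, 1, -1)
  u_2 = (-7/3, -1/3, -8/3)
  u_3 = (21/19, -35/19, -14/19)

Apply the Gram-Schmidt recurrence
  u_1 = v_1
  u_i = v_i − Σ_{j<i} ((v_i · u_j) / (u_j · u_j)) · u_j.

Step by step this gives:
  u_1 = (1, 1, -1)
  u_2 = (-7/3, -1/3, -8/3)
  u_3 = (21/19, -35/19, -14/19)

Orthogonality check:
  u_2 · u_1 = 0 (should be 0)
  u_3 · u_1 = 0 (should be 0)
  u_3 · u_2 = 0 (should be 0)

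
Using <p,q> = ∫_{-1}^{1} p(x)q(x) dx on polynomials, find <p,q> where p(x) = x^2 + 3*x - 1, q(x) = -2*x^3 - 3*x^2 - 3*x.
<p,q> = -38/5

Expand the product: p(x)·q(x) = -2*x^5 - 9*x^4 - 10*x^3 - 6*x^2 + 3*x.
∫_{-1}^{1} of each monomial x^k gives [2/(k+1) if k even, 0 if k odd]. Integrating term-by-term (or equivalently evaluating the antiderivative F(x) = -x^6/3 - 9*x^5/5 - 5*x^4/2 - 2*x^3 + 3*x^2/2 at the endpoints):
  F(1) − F(−1) = -77/15 − (37/15) = -38/5.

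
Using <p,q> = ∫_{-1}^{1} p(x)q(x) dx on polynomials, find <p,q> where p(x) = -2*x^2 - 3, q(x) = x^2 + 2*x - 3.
<p,q> = 96/5

Expand the product: p(x)·q(x) = -2*x^4 - 4*x^3 + 3*x^2 - 6*x + 9.
∫_{-1}^{1} of each monomial x^k gives [2/(k+1) if k even, 0 if k odd]. Integrating term-by-term (or equivalently evaluating the antiderivative F(x) = -2*x^5/5 - x^4 + x^3 - 3*x^2 + 9*x at the endpoints):
  F(1) − F(−1) = 28/5 − (-68/5) = 96/5.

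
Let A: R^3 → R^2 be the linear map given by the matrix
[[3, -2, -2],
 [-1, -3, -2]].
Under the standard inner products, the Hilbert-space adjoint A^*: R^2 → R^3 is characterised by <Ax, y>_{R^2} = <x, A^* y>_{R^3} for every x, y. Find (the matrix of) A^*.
A^* = A^T =
[[3, -1],
 [-2, -3],
 [-2, -2]]

For real matrices with standard dot products, the defining identity <Ax, y> = <x, A^* y> gives (Ax)^T y = x^T (A^*) y, i.e. x^T A^T y = x^T (A^*) y. Since this holds for all x, y, we must have A^* = A^T. Therefore
A^* =
[[3, -1],
 [-2, -3],
 [-2, -2]].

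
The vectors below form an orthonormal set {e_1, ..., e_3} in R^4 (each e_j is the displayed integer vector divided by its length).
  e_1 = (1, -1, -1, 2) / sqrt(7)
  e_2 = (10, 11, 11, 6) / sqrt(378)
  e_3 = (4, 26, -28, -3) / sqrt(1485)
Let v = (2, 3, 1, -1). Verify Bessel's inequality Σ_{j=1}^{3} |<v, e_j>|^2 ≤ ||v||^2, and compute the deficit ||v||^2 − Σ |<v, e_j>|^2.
Σ |<v, e_j>|^2 = 753/55; ||v||^2 = 15; deficit = 72/55

Write each e_j = u_j / sqrt(<u_j, u_j>) where u_j is the displayed integer vector. Then <v, e_j> = <v, u_j> / sqrt(<u_j, u_j>), so |<v, e_j>|^2 = <v, u_j>^2 / <u_j, u_j>.
Coefficients: <v, e_1> = -4/sqrt(7), <v, e_2> = 58/sqrt(378), <v, e_3> = 61/sqrt(1485).
Square and sum: Σ |<v, e_j>|^2 = 753/55.
Compute ||v||^2 = v·v = 15.
Deficit = 15 − 753/55 = 72/55 ≥ 0, confirming Bessel's inequality. (The deficit equals ||v − Σ <v,e_j> e_j||^2, the squared distance from v to span{e_j}.)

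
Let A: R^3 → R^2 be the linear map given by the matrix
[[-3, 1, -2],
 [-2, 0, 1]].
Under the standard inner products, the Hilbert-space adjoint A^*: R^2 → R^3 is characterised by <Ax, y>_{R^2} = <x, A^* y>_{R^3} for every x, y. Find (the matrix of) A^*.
A^* = A^T =
[[-3, -2],
 [1, 0],
 [-2, 1]]

For real matrices with standard dot products, the defining identity <Ax, y> = <x, A^* y> gives (Ax)^T y = x^T (A^*) y, i.e. x^T A^T y = x^T (A^*) y. Since this holds for all x, y, we must have A^* = A^T. Therefore
A^* =
[[-3, -2],
 [1, 0],
 [-2, 1]].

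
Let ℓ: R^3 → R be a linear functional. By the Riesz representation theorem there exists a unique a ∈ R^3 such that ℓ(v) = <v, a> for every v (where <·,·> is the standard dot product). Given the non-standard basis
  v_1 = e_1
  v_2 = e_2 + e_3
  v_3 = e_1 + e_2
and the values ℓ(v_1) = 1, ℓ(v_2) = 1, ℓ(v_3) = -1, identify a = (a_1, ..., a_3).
a = (1, -2, 3)

Write a = (a_1, ..., a_3) in the standard basis. For each basis vector v_i, ℓ(v_i) = <v_i, a> is a linear equation in the a_j's. Collect the n equations into a matrix system V a = ℓ, where row i of V is v_i (expressed in the standard basis). Since V is invertible (lower-triangular with 1s on the diagonal, up to permutation), solve by back-substitution:
  V =
[[1, 0, 0],
 [0, 1, 1],
 [1, 1, 0]]
  V a = (1, 1, -1)
Solving gives a = (1, -2, 3).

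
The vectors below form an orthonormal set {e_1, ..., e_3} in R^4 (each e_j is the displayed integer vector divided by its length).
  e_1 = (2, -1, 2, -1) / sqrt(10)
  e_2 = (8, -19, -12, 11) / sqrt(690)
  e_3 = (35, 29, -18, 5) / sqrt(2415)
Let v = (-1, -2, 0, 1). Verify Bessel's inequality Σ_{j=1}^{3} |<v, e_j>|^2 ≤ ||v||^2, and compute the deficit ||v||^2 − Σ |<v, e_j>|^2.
Σ |<v, e_j>|^2 = 201/35; ||v||^2 = 6; deficit = 9/35

Write each e_j = u_j / sqrt(<u_j, u_j>) where u_j is the displayed integer vector. Then <v, e_j> = <v, u_j> / sqrt(<u_j, u_j>), so |<v, e_j>|^2 = <v, u_j>^2 / <u_j, u_j>.
Coefficients: <v, e_1> = -1/sqrt(10), <v, e_2> = 41/sqrt(690), <v, e_3> = -88/sqrt(2415).
Square and sum: Σ |<v, e_j>|^2 = 201/35.
Compute ||v||^2 = v·v = 6.
Deficit = 6 − 201/35 = 9/35 ≥ 0, confirming Bessel's inequality. (The deficit equals ||v − Σ <v,e_j> e_j||^2, the squared distance from v to span{e_j}.)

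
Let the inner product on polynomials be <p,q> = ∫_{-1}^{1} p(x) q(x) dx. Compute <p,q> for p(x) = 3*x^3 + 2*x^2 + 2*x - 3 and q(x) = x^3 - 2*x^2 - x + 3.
<p,q> = -262/21

Expand the product: p(x)·q(x) = 3*x^6 - 4*x^5 - 5*x^4 + 10*x^2 + 9*x - 9.
∫_{-1}^{1} of each monomial x^k gives [2/(k+1) if k even, 0 if k odd]. Integrating term-by-term (or equivalently evaluating the antiderivative F(x) = 3*x^7/7 - 2*x^6/3 - x^5 + 10*x^3/3 + 9*x^2/2 - 9*x at the endpoints):
  F(1) − F(−1) = -101/42 − (141/14) = -262/21.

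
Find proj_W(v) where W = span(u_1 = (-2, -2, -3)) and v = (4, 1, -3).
proj_W(v) = (2/17, 2/17, 3/17)

Set up U = [u_1 | ... | u_1] ∈ R^(3×1). The projector onto W = col(U) is P = U (U^T U)^(-1) U^T.
Compute U^T U =
  [17],
and U^T v = (-1).
Solve U^T U · c = U^T v for the coefficients: c = (-1/17). The projection is proj_W(v) = U c.
Check: (v - proj_W(v)) · u_1 = 0  (should be 0).
Result: proj_W(v) = (2/17, 2/17, 3/17).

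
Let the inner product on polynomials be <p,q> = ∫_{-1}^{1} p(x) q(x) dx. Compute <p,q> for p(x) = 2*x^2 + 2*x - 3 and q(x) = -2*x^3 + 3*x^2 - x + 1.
<p,q> = -56/5

Expand the product: p(x)·q(x) = -4*x^5 + 2*x^4 + 10*x^3 - 9*x^2 + 5*x - 3.
∫_{-1}^{1} of each monomial x^k gives [2/(k+1) if k even, 0 if k odd]. Integrating term-by-term (or equivalently evaluating the antiderivative F(x) = -2*x^6/3 + 2*x^5/5 + 5*x^4/2 - 3*x^3 + 5*x^2/2 - 3*x at the endpoints):
  F(1) − F(−1) = -19/15 − (149/15) = -56/5.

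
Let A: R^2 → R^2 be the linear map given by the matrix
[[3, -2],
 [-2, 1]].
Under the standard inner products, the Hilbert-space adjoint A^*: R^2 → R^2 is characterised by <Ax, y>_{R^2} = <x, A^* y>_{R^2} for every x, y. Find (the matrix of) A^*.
A^* = A^T =
[[3, -2],
 [-2, 1]]

For real matrices with standard dot products, the defining identity <Ax, y> = <x, A^* y> gives (Ax)^T y = x^T (A^*) y, i.e. x^T A^T y = x^T (A^*) y. Since this holds for all x, y, we must have A^* = A^T. Therefore
A^* =
[[3, -2],
 [-2, 1]].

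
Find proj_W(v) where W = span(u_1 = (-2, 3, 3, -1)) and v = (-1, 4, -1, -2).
proj_W(v) = (-26/23, 39/23, 39/23, -13/23)

Set up U = [u_1 | ... | u_1] ∈ R^(4×1). The projector onto W = col(U) is P = U (U^T U)^(-1) U^T.
Compute U^T U =
  [23],
and U^T v = (13).
Solve U^T U · c = U^T v for the coefficients: c = (13/23). The projection is proj_W(v) = U c.
Check: (v - proj_W(v)) · u_1 = 0  (should be 0).
Result: proj_W(v) = (-26/23, 39/23, 39/23, -13/23).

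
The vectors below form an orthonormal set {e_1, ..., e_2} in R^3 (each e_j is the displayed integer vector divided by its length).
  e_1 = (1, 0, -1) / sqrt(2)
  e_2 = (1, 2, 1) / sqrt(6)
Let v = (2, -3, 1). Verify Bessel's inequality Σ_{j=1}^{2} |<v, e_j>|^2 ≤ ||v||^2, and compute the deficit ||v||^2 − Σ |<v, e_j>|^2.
Σ |<v, e_j>|^2 = 2; ||v||^2 = 14; deficit = 12

Write each e_j = u_j / sqrt(<u_j, u_j>) where u_j is the displayed integer vector. Then <v, e_j> = <v, u_j> / sqrt(<u_j, u_j>), so |<v, e_j>|^2 = <v, u_j>^2 / <u_j, u_j>.
Coefficients: <v, e_1> = 1/sqrt(2), <v, e_2> = -3/sqrt(6).
Square and sum: Σ |<v, e_j>|^2 = 2.
Compute ||v||^2 = v·v = 14.
Deficit = 14 − 2 = 12 ≥ 0, confirming Bessel's inequality. (The deficit equals ||v − Σ <v,e_j> e_j||^2, the squared distance from v to span{e_j}.)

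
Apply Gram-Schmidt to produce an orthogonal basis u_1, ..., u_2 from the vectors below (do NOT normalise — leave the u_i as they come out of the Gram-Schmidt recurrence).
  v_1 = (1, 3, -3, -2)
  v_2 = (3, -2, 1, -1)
Orthogonal basis:
  u_1 = (1, 3, -3, -2)
  u_2 = (73/23, -34/23, 11/23, -31/23)

Apply the Gram-Schmidt recurrence
  u_1 = v_1
  u_i = v_i − Σ_{j<i} ((v_i · u_j) / (u_j · u_j)) · u_j.

Step by step this gives:
  u_1 = (1, 3, -3, -2)
  u_2 = (73/23, -34/23, 11/23, -31/23)

Orthogonality check:
  u_2 · u_1 = 0 (should be 0)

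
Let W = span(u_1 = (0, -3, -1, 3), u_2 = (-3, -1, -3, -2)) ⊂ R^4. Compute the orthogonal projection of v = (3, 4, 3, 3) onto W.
proj_W(v) = (84/23, 946/437, 1734/437, 650/437)

Set up U = [u_1 | ... | u_2] ∈ R^(4×2). The projector onto W = col(U) is P = U (U^T U)^(-1) U^T.
Compute U^T U =
  [19, 0]
  [0, 23],
and U^T v = (-6, -28).
Solve U^T U · c = U^T v for the coefficients: c = (-6/19, -28/23). The projection is proj_W(v) = U c.
Check: (v - proj_W(v)) · u_1 = 0  (should be 0).
Check: (v - proj_W(v)) · u_2 = 0  (should be 0).
Result: proj_W(v) = (84/23, 946/437, 1734/437, 650/437).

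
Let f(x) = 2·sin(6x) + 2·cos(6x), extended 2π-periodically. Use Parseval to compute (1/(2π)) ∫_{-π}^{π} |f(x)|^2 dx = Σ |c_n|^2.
Σ |c_n|^2 = 4

Expand |f|^2 and use orthogonality of {sin(nx), cos(mx)} on [-π, π]:
  ∫_{-π}^{π} sin(nx)^2 dx = π, ∫ cos(mx)^2 dx = π, and cross terms integrate to 0.
So ∫_{-π}^{π} f(x)^2 dx = 2^2 · π + 2^2 · π = (4 + 4)π.
Divide by 2π: (4 + 4)/2 = 4.
By Parseval, this equals Σ |c_n|^2.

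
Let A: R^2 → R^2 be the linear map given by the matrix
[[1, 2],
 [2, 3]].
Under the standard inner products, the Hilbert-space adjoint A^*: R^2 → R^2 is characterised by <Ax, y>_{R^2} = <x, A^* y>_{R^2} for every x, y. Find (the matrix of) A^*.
A^* = A^T =
[[1, 2],
 [2, 3]]

For real matrices with standard dot products, the defining identity <Ax, y> = <x, A^* y> gives (Ax)^T y = x^T (A^*) y, i.e. x^T A^T y = x^T (A^*) y. Since this holds for all x, y, we must have A^* = A^T. Therefore
A^* =
[[1, 2],
 [2, 3]].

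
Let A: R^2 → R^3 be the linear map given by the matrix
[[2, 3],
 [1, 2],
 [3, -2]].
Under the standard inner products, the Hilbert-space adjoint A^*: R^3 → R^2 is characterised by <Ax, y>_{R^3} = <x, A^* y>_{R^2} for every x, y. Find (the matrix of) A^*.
A^* = A^T =
[[2, 1, 3],
 [3, 2, -2]]

For real matrices with standard dot products, the defining identity <Ax, y> = <x, A^* y> gives (Ax)^T y = x^T (A^*) y, i.e. x^T A^T y = x^T (A^*) y. Since this holds for all x, y, we must have A^* = A^T. Therefore
A^* =
[[2, 1, 3],
 [3, 2, -2]].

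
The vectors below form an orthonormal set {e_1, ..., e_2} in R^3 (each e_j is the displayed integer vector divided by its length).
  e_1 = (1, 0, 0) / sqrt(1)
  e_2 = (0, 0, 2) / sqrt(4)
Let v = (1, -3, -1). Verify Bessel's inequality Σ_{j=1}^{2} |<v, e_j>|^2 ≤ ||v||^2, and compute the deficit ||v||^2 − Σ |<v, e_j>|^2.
Σ |<v, e_j>|^2 = 2; ||v||^2 = 11; deficit = 9

Write each e_j = u_j / sqrt(<u_j, u_j>) where u_j is the displayed integer vector. Then <v, e_j> = <v, u_j> / sqrt(<u_j, u_j>), so |<v, e_j>|^2 = <v, u_j>^2 / <u_j, u_j>.
Coefficients: <v, e_1> = 1/sqrt(1), <v, e_2> = -2/sqrt(4).
Square and sum: Σ |<v, e_j>|^2 = 2.
Compute ||v||^2 = v·v = 11.
Deficit = 11 − 2 = 9 ≥ 0, confirming Bessel's inequality. (The deficit equals ||v − Σ <v,e_j> e_j||^2, the squared distance from v to span{e_j}.)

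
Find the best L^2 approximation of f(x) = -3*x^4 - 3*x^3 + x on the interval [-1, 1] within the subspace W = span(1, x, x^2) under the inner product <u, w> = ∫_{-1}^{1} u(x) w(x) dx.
g(x) = -18*x^2/7 - 4*x/5 + 9/35

The best approximation g ∈ W is the orthogonal projection of f onto W. Writing g = a_0 + a_1 x + a_2 x^2, the coefficients solve the normal equations G · a = b where
  G_{ij} = <φ_i, φ_j> and b_i = <f, φ_i>, with φ_0 = 1, φ_1 = x, φ_2 = x^2.
G =
  [2, 0, 2/3]
  [0, 2/3, 0]
  [2/3, 0, 2/5],
b = (-6/5, -8/15, -6/7).
Solving gives a_0 = 9/35, a_1 = -4/5, a_2 = -18/7, so
  g(x) = -18*x^2/7 - 4*x/5 + 9/35.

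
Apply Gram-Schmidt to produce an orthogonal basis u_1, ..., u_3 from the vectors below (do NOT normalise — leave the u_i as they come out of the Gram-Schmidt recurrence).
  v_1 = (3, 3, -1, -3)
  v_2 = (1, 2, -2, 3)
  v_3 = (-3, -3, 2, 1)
Orthogonal basis:
  u_1 = (3, 3, -1, -3)
  u_2 = (11/14, 25/14, -27/14, 45/14)
  u_3 = (-21/125, 3/10, 69/250, 1/25)

Apply the Gram-Schmidt recurrence
  u_1 = v_1
  u_i = v_i − Σ_{j<i} ((v_i · u_j) / (u_j · u_j)) · u_j.

Step by step this gives:
  u_1 = (3, 3, -1, -3)
  u_2 = (11/14, 25/14, -27/14, 45/14)
  u_3 = (-21/125, 3/10, 69/250, 1/25)

Orthogonality check:
  u_2 · u_1 = 0 (should be 0)
  u_3 · u_1 = 0 (should be 0)
  u_3 · u_2 = 0 (should be 0)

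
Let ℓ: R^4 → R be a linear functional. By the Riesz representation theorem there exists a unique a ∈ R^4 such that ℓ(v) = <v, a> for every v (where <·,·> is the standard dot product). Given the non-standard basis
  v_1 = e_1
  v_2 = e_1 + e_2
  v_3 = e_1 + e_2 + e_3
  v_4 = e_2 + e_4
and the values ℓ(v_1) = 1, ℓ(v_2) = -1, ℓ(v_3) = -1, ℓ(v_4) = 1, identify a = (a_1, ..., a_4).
a = (1, -2, 0, 3)

Write a = (a_1, ..., a_4) in the standard basis. For each basis vector v_i, ℓ(v_i) = <v_i, a> is a linear equation in the a_j's. Collect the n equations into a matrix system V a = ℓ, where row i of V is v_i (expressed in the standard basis). Since V is invertible (lower-triangular with 1s on the diagonal, up to permutation), solve by back-substitution:
  V =
[[1, 0, 0, 0],
 [1, 1, 0, 0],
 [1, 1, 1, 0],
 [0, 1, 0, 1]]
  V a = (1, -1, -1, 1)
Solving gives a = (1, -2, 0, 3).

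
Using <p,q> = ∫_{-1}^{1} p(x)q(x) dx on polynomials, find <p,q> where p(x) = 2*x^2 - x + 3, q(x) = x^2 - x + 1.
<p,q> = 54/5

Expand the product: p(x)·q(x) = 2*x^4 - 3*x^3 + 6*x^2 - 4*x + 3.
∫_{-1}^{1} of each monomial x^k gives [2/(k+1) if k even, 0 if k odd]. Integrating term-by-term (or equivalently evaluating the antiderivative F(x) = 2*x^5/5 - 3*x^4/4 + 2*x^3 - 2*x^2 + 3*x at the endpoints):
  F(1) − F(−1) = 53/20 − (-163/20) = 54/5.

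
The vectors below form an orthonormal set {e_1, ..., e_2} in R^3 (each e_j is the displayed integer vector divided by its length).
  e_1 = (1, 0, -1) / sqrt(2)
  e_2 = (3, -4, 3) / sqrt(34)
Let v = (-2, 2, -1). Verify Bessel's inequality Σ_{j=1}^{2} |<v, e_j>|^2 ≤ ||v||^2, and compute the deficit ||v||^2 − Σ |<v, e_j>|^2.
Σ |<v, e_j>|^2 = 9; ||v||^2 = 9; deficit = 0

Write each e_j = u_j / sqrt(<u_j, u_j>) where u_j is the displayed integer vector. Then <v, e_j> = <v, u_j> / sqrt(<u_j, u_j>), so |<v, e_j>|^2 = <v, u_j>^2 / <u_j, u_j>.
Coefficients: <v, e_1> = -1/sqrt(2), <v, e_2> = -17/sqrt(34).
Square and sum: Σ |<v, e_j>|^2 = 9.
Compute ||v||^2 = v·v = 9.
Deficit = 9 − 9 = 0 ≥ 0, confirming Bessel's inequality. (The deficit equals ||v − Σ <v,e_j> e_j||^2, the squared distance from v to span{e_j}.)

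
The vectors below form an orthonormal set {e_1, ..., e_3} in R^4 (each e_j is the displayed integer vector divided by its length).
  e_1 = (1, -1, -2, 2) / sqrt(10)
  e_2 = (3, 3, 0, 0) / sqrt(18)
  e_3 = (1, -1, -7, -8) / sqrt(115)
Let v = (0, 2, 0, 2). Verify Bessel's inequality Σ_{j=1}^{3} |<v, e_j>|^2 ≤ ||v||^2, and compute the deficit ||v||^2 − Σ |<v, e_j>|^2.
Σ |<v, e_j>|^2 = 120/23; ||v||^2 = 8; deficit = 64/23

Write each e_j = u_j / sqrt(<u_j, u_j>) where u_j is the displayed integer vector. Then <v, e_j> = <v, u_j> / sqrt(<u_j, u_j>), so |<v, e_j>|^2 = <v, u_j>^2 / <u_j, u_j>.
Coefficients: <v, e_1> = 2/sqrt(10), <v, e_2> = 6/sqrt(18), <v, e_3> = -18/sqrt(115).
Square and sum: Σ |<v, e_j>|^2 = 120/23.
Compute ||v||^2 = v·v = 8.
Deficit = 8 − 120/23 = 64/23 ≥ 0, confirming Bessel's inequality. (The deficit equals ||v − Σ <v,e_j> e_j||^2, the squared distance from v to span{e_j}.)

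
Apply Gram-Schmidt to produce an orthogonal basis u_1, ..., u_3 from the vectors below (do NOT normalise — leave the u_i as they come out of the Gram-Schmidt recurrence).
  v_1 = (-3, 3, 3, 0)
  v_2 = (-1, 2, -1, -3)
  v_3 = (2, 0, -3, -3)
Orthogonal basis:
  u_1 = (-3, 3, 3, 0)
  u_2 = (-1/3, 4/3, -5/3, -3)
  u_3 = (27/41, 15/41, 12/41, -3/41)

Apply the Gram-Schmidt recurrence
  u_1 = v_1
  u_i = v_i − Σ_{j<i} ((v_i · u_j) / (u_j · u_j)) · u_j.

Step by step this gives:
  u_1 = (-3, 3, 3, 0)
  u_2 = (-1/3, 4/3, -5/3, -3)
  u_3 = (27/41, 15/41, 12/41, -3/41)

Orthogonality check:
  u_2 · u_1 = 0 (should be 0)
  u_3 · u_1 = 0 (should be 0)
  u_3 · u_2 = 0 (should be 0)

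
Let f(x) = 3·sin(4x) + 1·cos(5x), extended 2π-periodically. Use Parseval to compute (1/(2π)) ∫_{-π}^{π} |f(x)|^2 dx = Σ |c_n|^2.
Σ |c_n|^2 = 5

Expand |f|^2 and use orthogonality of {sin(nx), cos(mx)} on [-π, π]:
  ∫_{-π}^{π} sin(nx)^2 dx = π, ∫ cos(mx)^2 dx = π, and cross terms integrate to 0.
So ∫_{-π}^{π} f(x)^2 dx = 3^2 · π + 1^2 · π = (9 + 1)π.
Divide by 2π: (9 + 1)/2 = 5.
By Parseval, this equals Σ |c_n|^2.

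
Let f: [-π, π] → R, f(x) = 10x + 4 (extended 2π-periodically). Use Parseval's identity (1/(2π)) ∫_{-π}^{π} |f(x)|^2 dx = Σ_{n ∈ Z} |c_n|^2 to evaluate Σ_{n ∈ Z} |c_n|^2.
Σ |c_n|^2 = 100π^2/3 + 16

Expand and integrate term by term over [-π, π]:
  ∫ (10x)^2 dx = 100·(2π^3/3); ∫ 2·10·(4)·x dx = 0 (odd integrand); ∫ 4^2 dx = 16·2π.
So (1/(2π)) ∫_{-π}^{π} (10x + 4)^2 dx = 100π^2/3 + 16 = 100π^2/3 + 16.
Parseval ⇒ Σ |c_n|^2 = 100π^2/3 + 16.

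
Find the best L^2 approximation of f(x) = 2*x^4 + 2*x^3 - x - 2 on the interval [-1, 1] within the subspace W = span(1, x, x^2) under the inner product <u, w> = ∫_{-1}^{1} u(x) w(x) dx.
g(x) = 12*x^2/7 + x/5 - 76/35

The best approximation g ∈ W is the orthogonal projection of f onto W. Writing g = a_0 + a_1 x + a_2 x^2, the coefficients solve the normal equations G · a = b where
  G_{ij} = <φ_i, φ_j> and b_i = <f, φ_i>, with φ_0 = 1, φ_1 = x, φ_2 = x^2.
G =
  [2, 0, 2/3]
  [0, 2/3, 0]
  [2/3, 0, 2/5],
b = (-16/5, 2/15, -16/21).
Solving gives a_0 = -76/35, a_1 = 1/5, a_2 = 12/7, so
  g(x) = 12*x^2/7 + x/5 - 76/35.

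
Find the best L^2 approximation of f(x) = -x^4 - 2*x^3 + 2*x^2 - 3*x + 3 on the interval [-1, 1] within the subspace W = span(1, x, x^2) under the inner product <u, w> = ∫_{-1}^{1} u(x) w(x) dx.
g(x) = 8*x^2/7 - 21*x/5 + 108/35

The best approximation g ∈ W is the orthogonal projection of f onto W. Writing g = a_0 + a_1 x + a_2 x^2, the coefficients solve the normal equations G · a = b where
  G_{ij} = <φ_i, φ_j> and b_i = <f, φ_i>, with φ_0 = 1, φ_1 = x, φ_2 = x^2.
G =
  [2, 0, 2/3]
  [0, 2/3, 0]
  [2/3, 0, 2/5],
b = (104/15, -14/5, 88/35).
Solving gives a_0 = 108/35, a_1 = -21/5, a_2 = 8/7, so
  g(x) = 8*x^2/7 - 21*x/5 + 108/35.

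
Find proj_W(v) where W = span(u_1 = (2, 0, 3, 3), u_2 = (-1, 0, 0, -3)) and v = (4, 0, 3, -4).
proj_W(v) = (5/11, 0, 46/11, -31/11)

Set up U = [u_1 | ... | u_2] ∈ R^(4×2). The projector onto W = col(U) is P = U (U^T U)^(-1) U^T.
Compute U^T U =
  [22, -11]
  [-11, 10],
and U^T v = (5, 8).
Solve U^T U · c = U^T v for the coefficients: c = (46/33, 7/3). The projection is proj_W(v) = U c.
Check: (v - proj_W(v)) · u_1 = 0  (should be 0).
Check: (v - proj_W(v)) · u_2 = 0  (should be 0).
Result: proj_W(v) = (5/11, 0, 46/11, -31/11).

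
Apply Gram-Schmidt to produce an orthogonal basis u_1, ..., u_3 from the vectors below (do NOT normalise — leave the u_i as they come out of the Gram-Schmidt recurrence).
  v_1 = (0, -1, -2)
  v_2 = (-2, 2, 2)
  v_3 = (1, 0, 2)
Orthogonal basis:
  u_1 = (0, -1, -2)
  u_2 = (-2, 4/5, -2/5)
  u_3 = (-1/6, -1/3, 1/6)

Apply the Gram-Schmidt recurrence
  u_1 = v_1
  u_i = v_i − Σ_{j<i} ((v_i · u_j) / (u_j · u_j)) · u_j.

Step by step this gives:
  u_1 = (0, -1, -2)
  u_2 = (-2, 4/5, -2/5)
  u_3 = (-1/6, -1/3, 1/6)

Orthogonality check:
  u_2 · u_1 = 0 (should be 0)
  u_3 · u_1 = 0 (should be 0)
  u_3 · u_2 = 0 (should be 0)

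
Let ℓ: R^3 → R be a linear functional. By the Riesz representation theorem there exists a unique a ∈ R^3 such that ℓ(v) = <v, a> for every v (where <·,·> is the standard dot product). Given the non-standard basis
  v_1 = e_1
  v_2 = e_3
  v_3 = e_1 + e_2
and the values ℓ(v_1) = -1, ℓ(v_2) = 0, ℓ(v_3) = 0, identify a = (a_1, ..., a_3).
a = (-1, 1, 0)

Write a = (a_1, ..., a_3) in the standard basis. For each basis vector v_i, ℓ(v_i) = <v_i, a> is a linear equation in the a_j's. Collect the n equations into a matrix system V a = ℓ, where row i of V is v_i (expressed in the standard basis). Since V is invertible (lower-triangular with 1s on the diagonal, up to permutation), solve by back-substitution:
  V =
[[1, 0, 0],
 [0, 0, 1],
 [1, 1, 0]]
  V a = (-1, 0, 0)
Solving gives a = (-1, 1, 0).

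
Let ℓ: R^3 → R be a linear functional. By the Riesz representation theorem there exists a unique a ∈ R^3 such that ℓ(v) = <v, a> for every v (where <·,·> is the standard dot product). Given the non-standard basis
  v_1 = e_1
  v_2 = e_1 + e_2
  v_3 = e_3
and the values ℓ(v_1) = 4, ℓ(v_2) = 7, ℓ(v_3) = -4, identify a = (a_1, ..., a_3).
a = (4, 3, -4)

Write a = (a_1, ..., a_3) in the standard basis. For each basis vector v_i, ℓ(v_i) = <v_i, a> is a linear equation in the a_j's. Collect the n equations into a matrix system V a = ℓ, where row i of V is v_i (expressed in the standard basis). Since V is invertible (lower-triangular with 1s on the diagonal, up to permutation), solve by back-substitution:
  V =
[[1, 0, 0],
 [1, 1, 0],
 [0, 0, 1]]
  V a = (4, 7, -4)
Solving gives a = (4, 3, -4).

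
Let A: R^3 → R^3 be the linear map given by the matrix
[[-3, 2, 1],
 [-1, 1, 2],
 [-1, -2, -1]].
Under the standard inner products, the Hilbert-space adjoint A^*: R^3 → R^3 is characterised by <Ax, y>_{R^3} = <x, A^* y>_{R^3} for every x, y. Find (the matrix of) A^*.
A^* = A^T =
[[-3, -1, -1],
 [2, 1, -2],
 [1, 2, -1]]

For real matrices with standard dot products, the defining identity <Ax, y> = <x, A^* y> gives (Ax)^T y = x^T (A^*) y, i.e. x^T A^T y = x^T (A^*) y. Since this holds for all x, y, we must have A^* = A^T. Therefore
A^* =
[[-3, -1, -1],
 [2, 1, -2],
 [1, 2, -1]].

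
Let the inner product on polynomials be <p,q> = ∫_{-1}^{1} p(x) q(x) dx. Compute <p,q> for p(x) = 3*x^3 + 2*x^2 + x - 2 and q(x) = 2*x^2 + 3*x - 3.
<p,q> = 188/15

Expand the product: p(x)·q(x) = 6*x^5 + 13*x^4 - x^3 - 7*x^2 - 9*x + 6.
∫_{-1}^{1} of each monomial x^k gives [2/(k+1) if k even, 0 if k odd]. Integrating term-by-term (or equivalently evaluating the antiderivative F(x) = x^6 + 13*x^5/5 - x^4/4 - 7*x^3/3 - 9*x^2/2 + 6*x at the endpoints):
  F(1) − F(−1) = 151/60 − (-601/60) = 188/15.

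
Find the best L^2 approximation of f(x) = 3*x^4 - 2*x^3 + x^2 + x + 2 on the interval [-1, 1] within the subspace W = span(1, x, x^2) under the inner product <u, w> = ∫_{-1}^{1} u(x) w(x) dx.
g(x) = 25*x^2/7 - x/5 + 61/35

The best approximation g ∈ W is the orthogonal projection of f onto W. Writing g = a_0 + a_1 x + a_2 x^2, the coefficients solve the normal equations G · a = b where
  G_{ij} = <φ_i, φ_j> and b_i = <f, φ_i>, with φ_0 = 1, φ_1 = x, φ_2 = x^2.
G =
  [2, 0, 2/3]
  [0, 2/3, 0]
  [2/3, 0, 2/5],
b = (88/15, -2/15, 272/105).
Solving gives a_0 = 61/35, a_1 = -1/5, a_2 = 25/7, so
  g(x) = 25*x^2/7 - x/5 + 61/35.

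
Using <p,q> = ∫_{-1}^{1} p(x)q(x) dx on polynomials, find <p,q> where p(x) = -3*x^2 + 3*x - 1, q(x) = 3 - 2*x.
<p,q> = -16

Expand the product: p(x)·q(x) = 6*x^3 - 15*x^2 + 11*x - 3.
∫_{-1}^{1} of each monomial x^k gives [2/(k+1) if k even, 0 if k odd]. Integrating term-by-term (or equivalently evaluating the antiderivative F(x) = 3*x^4/2 - 5*x^3 + 11*x^2/2 - 3*x at the endpoints):
  F(1) − F(−1) = -1 − (15) = -16.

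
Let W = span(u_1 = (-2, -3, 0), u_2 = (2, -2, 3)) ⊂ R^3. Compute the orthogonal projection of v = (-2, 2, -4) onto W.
proj_W(v) = (-524/217, 494/217, -768/217)

Set up U = [u_1 | ... | u_2] ∈ R^(3×2). The projector onto W = col(U) is P = U (U^T U)^(-1) U^T.
Compute U^T U =
  [13, 2]
  [2, 17],
and U^T v = (-2, -20).
Solve U^T U · c = U^T v for the coefficients: c = (6/217, -256/217). The projection is proj_W(v) = U c.
Check: (v - proj_W(v)) · u_1 = 0  (should be 0).
Check: (v - proj_W(v)) · u_2 = 0  (should be 0).
Result: proj_W(v) = (-524/217, 494/217, -768/217).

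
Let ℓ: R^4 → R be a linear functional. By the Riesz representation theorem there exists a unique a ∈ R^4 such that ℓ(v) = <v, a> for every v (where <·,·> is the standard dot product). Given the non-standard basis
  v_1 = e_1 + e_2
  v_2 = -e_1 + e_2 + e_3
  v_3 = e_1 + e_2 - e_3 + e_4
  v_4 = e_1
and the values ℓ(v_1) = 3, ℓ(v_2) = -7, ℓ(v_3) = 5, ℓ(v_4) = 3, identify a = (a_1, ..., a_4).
a = (3, 0, -4, -2)

Write a = (a_1, ..., a_4) in the standard basis. For each basis vector v_i, ℓ(v_i) = <v_i, a> is a linear equation in the a_j's. Collect the n equations into a matrix system V a = ℓ, where row i of V is v_i (expressed in the standard basis). Since V is invertible (lower-triangular with 1s on the diagonal, up to permutation), solve by back-substitution:
  V =
[[1, 1, 0, 0],
 [-1, 1, 1, 0],
 [1, 1, -1, 1],
 [1, 0, 0, 0]]
  V a = (3, -7, 5, 3)
Solving gives a = (3, 0, -4, -2).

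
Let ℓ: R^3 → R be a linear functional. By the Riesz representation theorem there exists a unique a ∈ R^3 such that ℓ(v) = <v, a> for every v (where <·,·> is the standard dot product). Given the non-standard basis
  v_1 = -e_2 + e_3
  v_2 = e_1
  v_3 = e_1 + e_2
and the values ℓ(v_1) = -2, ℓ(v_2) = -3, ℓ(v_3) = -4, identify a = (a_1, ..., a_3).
a = (-3, -1, -3)

Write a = (a_1, ..., a_3) in the standard basis. For each basis vector v_i, ℓ(v_i) = <v_i, a> is a linear equation in the a_j's. Collect the n equations into a matrix system V a = ℓ, where row i of V is v_i (expressed in the standard basis). Since V is invertible (lower-triangular with 1s on the diagonal, up to permutation), solve by back-substitution:
  V =
[[0, -1, 1],
 [1, 0, 0],
 [1, 1, 0]]
  V a = (-2, -3, -4)
Solving gives a = (-3, -1, -3).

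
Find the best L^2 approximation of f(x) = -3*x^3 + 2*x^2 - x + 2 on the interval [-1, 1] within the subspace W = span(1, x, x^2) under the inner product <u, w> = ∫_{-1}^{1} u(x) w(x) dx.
g(x) = 2*x^2 - 14*x/5 + 2

The best approximation g ∈ W is the orthogonal projection of f onto W. Writing g = a_0 + a_1 x + a_2 x^2, the coefficients solve the normal equations G · a = b where
  G_{ij} = <φ_i, φ_j> and b_i = <f, φ_i>, with φ_0 = 1, φ_1 = x, φ_2 = x^2.
G =
  [2, 0, 2/3]
  [0, 2/3, 0]
  [2/3, 0, 2/5],
b = (16/3, -28/15, 32/15).
Solving gives a_0 = 2, a_1 = -14/5, a_2 = 2, so
  g(x) = 2*x^2 - 14*x/5 + 2.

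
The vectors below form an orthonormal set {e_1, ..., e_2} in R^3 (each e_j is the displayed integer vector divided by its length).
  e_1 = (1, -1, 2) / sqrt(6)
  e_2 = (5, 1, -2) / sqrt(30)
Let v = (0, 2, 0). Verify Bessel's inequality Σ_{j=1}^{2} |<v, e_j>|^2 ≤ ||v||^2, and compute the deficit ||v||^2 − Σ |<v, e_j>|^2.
Σ |<v, e_j>|^2 = 4/5; ||v||^2 = 4; deficit = 16/5

Write each e_j = u_j / sqrt(<u_j, u_j>) where u_j is the displayed integer vector. Then <v, e_j> = <v, u_j> / sqrt(<u_j, u_j>), so |<v, e_j>|^2 = <v, u_j>^2 / <u_j, u_j>.
Coefficients: <v, e_1> = -2/sqrt(6), <v, e_2> = 2/sqrt(30).
Square and sum: Σ |<v, e_j>|^2 = 4/5.
Compute ||v||^2 = v·v = 4.
Deficit = 4 − 4/5 = 16/5 ≥ 0, confirming Bessel's inequality. (The deficit equals ||v − Σ <v,e_j> e_j||^2, the squared distance from v to span{e_j}.)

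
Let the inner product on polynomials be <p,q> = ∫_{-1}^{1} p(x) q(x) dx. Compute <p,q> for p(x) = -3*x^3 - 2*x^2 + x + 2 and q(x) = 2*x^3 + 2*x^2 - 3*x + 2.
<p,q> = 248/35

Expand the product: p(x)·q(x) = -6*x^6 - 10*x^5 + 7*x^4 + 6*x^3 - 3*x^2 - 4*x + 4.
∫_{-1}^{1} of each monomial x^k gives [2/(k+1) if k even, 0 if k odd]. Integrating term-by-term (or equivalently evaluating the antiderivative F(x) = -6*x^7/7 - 5*x^6/3 + 7*x^5/5 + 3*x^4/2 - x^3 - 2*x^2 + 4*x at the endpoints):
  F(1) − F(−1) = 289/210 − (-1199/210) = 248/35.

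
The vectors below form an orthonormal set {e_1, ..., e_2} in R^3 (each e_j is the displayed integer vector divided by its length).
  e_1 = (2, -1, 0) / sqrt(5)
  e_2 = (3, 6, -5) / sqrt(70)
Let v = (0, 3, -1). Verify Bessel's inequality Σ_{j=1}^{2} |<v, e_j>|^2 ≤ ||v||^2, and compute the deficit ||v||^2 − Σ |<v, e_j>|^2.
Σ |<v, e_j>|^2 = 131/14; ||v||^2 = 10; deficit = 9/14

Write each e_j = u_j / sqrt(<u_j, u_j>) where u_j is the displayed integer vector. Then <v, e_j> = <v, u_j> / sqrt(<u_j, u_j>), so |<v, e_j>|^2 = <v, u_j>^2 / <u_j, u_j>.
Coefficients: <v, e_1> = -3/sqrt(5), <v, e_2> = 23/sqrt(70).
Square and sum: Σ |<v, e_j>|^2 = 131/14.
Compute ||v||^2 = v·v = 10.
Deficit = 10 − 131/14 = 9/14 ≥ 0, confirming Bessel's inequality. (The deficit equals ||v − Σ <v,e_j> e_j||^2, the squared distance from v to span{e_j}.)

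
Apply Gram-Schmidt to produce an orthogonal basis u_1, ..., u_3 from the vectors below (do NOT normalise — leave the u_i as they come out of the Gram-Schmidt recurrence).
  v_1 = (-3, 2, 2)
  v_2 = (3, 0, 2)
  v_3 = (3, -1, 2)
Orthogonal basis:
  u_1 = (-3, 2, 2)
  u_2 = (36/17, 10/17, 44/17)
  u_3 = (-12/49, -36/49, 18/49)

Apply the Gram-Schmidt recurrence
  u_1 = v_1
  u_i = v_i − Σ_{j<i} ((v_i · u_j) / (u_j · u_j)) · u_j.

Step by step this gives:
  u_1 = (-3, 2, 2)
  u_2 = (36/17, 10/17, 44/17)
  u_3 = (-12/49, -36/49, 18/49)

Orthogonality check:
  u_2 · u_1 = 0 (should be 0)
  u_3 · u_1 = 0 (should be 0)
  u_3 · u_2 = 0 (should be 0)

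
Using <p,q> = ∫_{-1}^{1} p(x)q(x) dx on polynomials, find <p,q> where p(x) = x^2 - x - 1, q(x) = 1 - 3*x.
<p,q> = 2/3

Expand the product: p(x)·q(x) = -3*x^3 + 4*x^2 + 2*x - 1.
∫_{-1}^{1} of each monomial x^k gives [2/(k+1) if k even, 0 if k odd]. Integrating term-by-term (or equivalently evaluating the antiderivative F(x) = -3*x^4/4 + 4*x^3/3 + x^2 - x at the endpoints):
  F(1) − F(−1) = 7/12 − (-1/12) = 2/3.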